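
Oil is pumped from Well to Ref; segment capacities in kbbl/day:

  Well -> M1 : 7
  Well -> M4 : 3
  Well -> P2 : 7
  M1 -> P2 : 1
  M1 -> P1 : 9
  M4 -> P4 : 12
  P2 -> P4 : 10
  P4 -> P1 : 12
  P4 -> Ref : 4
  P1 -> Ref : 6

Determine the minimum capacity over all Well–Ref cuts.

10

Augment Well→M1→P1→Ref: bottleneck 6, flow now 6.
Augment Well→M4→P4→Ref: bottleneck 3, flow now 9.
Augment Well→P2→P4→Ref: bottleneck 1, flow now 10.
No augmenting path remains; maximum flow = 10.
By max-flow min-cut, the minimum cut capacity equals the max flow.
In the residual graph, reachable from Well: {Well, M1, M4, P2, P4, P1}.
Min-cut edges: P4→Ref (4), P1→Ref (6); capacity 4 + 6 = 10.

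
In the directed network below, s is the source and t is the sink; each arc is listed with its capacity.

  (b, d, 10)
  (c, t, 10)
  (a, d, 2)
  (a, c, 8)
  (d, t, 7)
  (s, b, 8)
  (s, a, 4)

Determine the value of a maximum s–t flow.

11

Augment s→a→c→t: bottleneck 4, flow now 4.
Augment s→b→d→t: bottleneck 7, flow now 11.
No augmenting path remains; maximum flow = 11.
In the residual graph, reachable from s: {s, b, d}.
Min-cut edges: s→a (4), d→t (7); capacity 4 + 7 = 11.
This cut is saturated, so no flow can exceed 11.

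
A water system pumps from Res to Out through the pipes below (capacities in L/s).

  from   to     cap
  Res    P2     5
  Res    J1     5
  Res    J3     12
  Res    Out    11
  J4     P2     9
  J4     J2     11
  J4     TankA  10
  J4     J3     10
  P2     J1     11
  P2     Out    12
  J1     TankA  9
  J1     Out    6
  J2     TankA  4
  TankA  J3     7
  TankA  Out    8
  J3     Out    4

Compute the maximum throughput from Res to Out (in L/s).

25

Augment Res→Out: bottleneck 11, flow now 11.
Augment Res→P2→Out: bottleneck 5, flow now 16.
Augment Res→J1→Out: bottleneck 5, flow now 21.
Augment Res→J3→Out: bottleneck 4, flow now 25.
No augmenting path remains; maximum flow = 25.
In the residual graph, reachable from Res: {Res, J3}.
Min-cut edges: Res→P2 (5), Res→J1 (5), Res→Out (11), J3→Out (4); capacity 5 + 5 + 11 + 4 = 25.
This cut is saturated, so no flow can exceed 25.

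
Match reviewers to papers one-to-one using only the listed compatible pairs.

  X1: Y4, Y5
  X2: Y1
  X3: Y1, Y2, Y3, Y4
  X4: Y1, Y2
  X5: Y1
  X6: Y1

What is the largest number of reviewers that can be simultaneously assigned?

Unit-capacity flow: source→left, listed edges, right→sink; max matching = max flow.
Augmenting path X1→Y4 (+1); matched 1.
Augmenting path X2→Y1 (+1); matched 2.
Augmenting path X3→Y2 (+1); matched 3.
Augmenting path X4→Y2→X3→Y3 (+1); matched 4.
No augmenting path remains; maximum matching = 4.
König certificate: {X1, X3, X4, Y1} is a vertex cover of size 4 (every listed pair touches it), so no matching can be larger.

4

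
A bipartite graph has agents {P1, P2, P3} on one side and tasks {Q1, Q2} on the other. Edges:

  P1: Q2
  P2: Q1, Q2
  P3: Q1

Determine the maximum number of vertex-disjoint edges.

2

Unit-capacity flow: source→left, listed edges, right→sink; max matching = max flow.
Augmenting path P1→Q2 (+1); matched 1.
Augmenting path P2→Q1 (+1); matched 2.
No augmenting path remains; maximum matching = 2.
König certificate: {Q1, Q2} is a vertex cover of size 2 (every listed pair touches it), so no matching can be larger.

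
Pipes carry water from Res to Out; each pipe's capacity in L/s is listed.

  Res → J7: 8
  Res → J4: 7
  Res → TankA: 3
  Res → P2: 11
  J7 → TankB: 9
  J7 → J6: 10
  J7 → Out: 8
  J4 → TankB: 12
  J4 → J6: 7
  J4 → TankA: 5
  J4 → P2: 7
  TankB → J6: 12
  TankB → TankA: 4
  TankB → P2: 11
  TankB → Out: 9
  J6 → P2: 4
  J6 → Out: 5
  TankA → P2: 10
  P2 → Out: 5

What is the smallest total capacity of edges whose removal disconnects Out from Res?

20

Augment Res→J7→Out: bottleneck 8, flow now 8.
Augment Res→P2→Out: bottleneck 5, flow now 13.
Augment Res→J4→TankB→Out: bottleneck 7, flow now 20.
No augmenting path remains; maximum flow = 20.
By max-flow min-cut, the minimum cut capacity equals the max flow.
In the residual graph, reachable from Res: {Res, TankA, P2}.
Min-cut edges: Res→J7 (8), Res→J4 (7), P2→Out (5); capacity 8 + 7 + 5 = 20.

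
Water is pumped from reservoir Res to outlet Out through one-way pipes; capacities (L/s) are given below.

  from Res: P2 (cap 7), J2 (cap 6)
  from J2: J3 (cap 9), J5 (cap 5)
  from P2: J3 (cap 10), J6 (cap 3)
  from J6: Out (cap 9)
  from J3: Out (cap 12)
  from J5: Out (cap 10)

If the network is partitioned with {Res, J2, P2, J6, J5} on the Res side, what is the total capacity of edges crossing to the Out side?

Edges leaving {Res, J2, P2, J6, J5}: J2→J3 (9), P2→J3 (10), J6→Out (9), J5→Out (10).
Cut capacity = 9 + 10 + 9 + 10 = 38.

38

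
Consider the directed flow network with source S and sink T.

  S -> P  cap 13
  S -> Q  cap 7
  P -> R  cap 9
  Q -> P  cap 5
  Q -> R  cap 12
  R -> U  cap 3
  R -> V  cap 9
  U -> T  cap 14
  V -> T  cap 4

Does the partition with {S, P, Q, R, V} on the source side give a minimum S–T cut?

Yes — it is a minimum cut (capacity 7).

Given cut capacity: 3 + 4 = 7.
Augment S→P→R→U→T: bottleneck 3, flow now 3.
Augment S→P→R→V→T: bottleneck 4, flow now 7.
No augmenting path remains; maximum flow = 7.
Cut capacity 7 equals the max flow, so it is a minimum cut.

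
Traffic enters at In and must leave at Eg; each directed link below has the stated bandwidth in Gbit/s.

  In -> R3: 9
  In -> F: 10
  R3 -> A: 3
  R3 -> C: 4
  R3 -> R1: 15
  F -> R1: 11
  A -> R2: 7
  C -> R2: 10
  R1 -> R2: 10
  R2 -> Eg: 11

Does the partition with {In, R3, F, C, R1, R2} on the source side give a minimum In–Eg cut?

No — its capacity is 14, but the minimum cut has capacity 11.

Given cut capacity: 3 + 11 = 14.
Augment In→R3→A→R2→Eg: bottleneck 3, flow now 3.
Augment In→R3→C→R2→Eg: bottleneck 4, flow now 7.
Augment In→R3→R1→R2→Eg: bottleneck 2, flow now 9.
Augment In→F→R1→R2→Eg: bottleneck 2, flow now 11.
No augmenting path remains; maximum flow = 11.
In the residual graph, reachable from In: {In, R3, F, A, C, R1, R2}.
Min-cut edges: R2→Eg (11); capacity 11 = 11.
Cut capacity 14 exceeds the max flow 11, so it is not minimum.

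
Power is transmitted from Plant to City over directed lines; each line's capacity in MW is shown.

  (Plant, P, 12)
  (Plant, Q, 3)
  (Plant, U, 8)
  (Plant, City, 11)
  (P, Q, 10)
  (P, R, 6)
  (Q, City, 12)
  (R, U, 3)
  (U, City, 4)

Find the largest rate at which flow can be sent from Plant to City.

Augment Plant→City: bottleneck 11, flow now 11.
Augment Plant→Q→City: bottleneck 3, flow now 14.
Augment Plant→U→City: bottleneck 4, flow now 18.
Augment Plant→P→Q→City: bottleneck 9, flow now 27.
No augmenting path remains; maximum flow = 27.
In the residual graph, reachable from Plant: {Plant, P, Q, R, U}.
Min-cut edges: Plant→City (11), Q→City (12), U→City (4); capacity 11 + 12 + 4 = 27.
This cut is saturated, so no flow can exceed 27.

27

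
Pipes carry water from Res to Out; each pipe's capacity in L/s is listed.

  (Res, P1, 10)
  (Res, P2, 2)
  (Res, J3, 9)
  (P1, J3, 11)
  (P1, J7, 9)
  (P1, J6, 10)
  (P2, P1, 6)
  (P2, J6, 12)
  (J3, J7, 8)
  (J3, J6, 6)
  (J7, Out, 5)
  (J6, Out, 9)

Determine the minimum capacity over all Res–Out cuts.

Augment Res→P1→J7→Out: bottleneck 5, flow now 5.
Augment Res→P1→J6→Out: bottleneck 5, flow now 10.
Augment Res→P2→J6→Out: bottleneck 2, flow now 12.
Augment Res→J3→J6→Out: bottleneck 2, flow now 14.
No augmenting path remains; maximum flow = 14.
By max-flow min-cut, the minimum cut capacity equals the max flow.
In the residual graph, reachable from Res: {Res, P1, P2, J3, J7, J6}.
Min-cut edges: J7→Out (5), J6→Out (9); capacity 5 + 9 = 14.

14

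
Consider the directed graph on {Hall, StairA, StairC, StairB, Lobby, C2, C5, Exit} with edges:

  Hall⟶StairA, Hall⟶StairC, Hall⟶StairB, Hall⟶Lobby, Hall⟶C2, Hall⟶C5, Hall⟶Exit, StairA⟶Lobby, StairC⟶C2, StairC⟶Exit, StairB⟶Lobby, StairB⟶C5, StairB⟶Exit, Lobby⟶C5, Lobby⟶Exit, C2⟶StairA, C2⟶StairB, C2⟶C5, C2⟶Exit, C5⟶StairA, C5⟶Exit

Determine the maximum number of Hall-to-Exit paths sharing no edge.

Assign every edge capacity 1; by Menger, the answer equals the max flow.
Path Hall→Exit (+1); total 1.
Path Hall→StairC→Exit (+1); total 2.
Path Hall→StairB→Exit (+1); total 3.
Path Hall→Lobby→Exit (+1); total 4.
Path Hall→C2→Exit (+1); total 5.
Path Hall→C5→Exit (+1); total 6.
No residual Hall→Exit path; max flow = 6.
Certifying cut of size 6: {C5→Exit, Hall→C2, Hall→Exit, Hall→StairB, Hall→StairC, Lobby→Exit}.

6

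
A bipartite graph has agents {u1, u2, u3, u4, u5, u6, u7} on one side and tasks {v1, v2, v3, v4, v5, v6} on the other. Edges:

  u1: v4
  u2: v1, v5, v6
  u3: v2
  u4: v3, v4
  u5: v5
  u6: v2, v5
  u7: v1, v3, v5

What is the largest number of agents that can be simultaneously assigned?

Unit-capacity flow: source→left, listed edges, right→sink; max matching = max flow.
Augmenting path u1→v4 (+1); matched 1.
Augmenting path u2→v1 (+1); matched 2.
Augmenting path u3→v2 (+1); matched 3.
Augmenting path u4→v3 (+1); matched 4.
Augmenting path u5→v5 (+1); matched 5.
Augmenting path u7→v1→u2→v6 (+1); matched 6.
No augmenting path remains; maximum matching = 6.
König certificate: {u1, u2, u4, u7, v2, v5} is a vertex cover of size 6 (every listed pair touches it), so no matching can be larger.

6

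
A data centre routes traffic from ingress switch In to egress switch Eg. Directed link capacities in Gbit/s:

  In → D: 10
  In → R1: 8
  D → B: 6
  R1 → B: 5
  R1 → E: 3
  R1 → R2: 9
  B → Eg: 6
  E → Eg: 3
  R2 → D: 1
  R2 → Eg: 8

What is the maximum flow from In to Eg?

14

Augment In→D→B→Eg: bottleneck 6, flow now 6.
Augment In→R1→E→Eg: bottleneck 3, flow now 9.
Augment In→R1→R2→Eg: bottleneck 5, flow now 14.
No augmenting path remains; maximum flow = 14.
In the residual graph, reachable from In: {In, D}.
Min-cut edges: In→R1 (8), D→B (6); capacity 8 + 6 = 14.
This cut is saturated, so no flow can exceed 14.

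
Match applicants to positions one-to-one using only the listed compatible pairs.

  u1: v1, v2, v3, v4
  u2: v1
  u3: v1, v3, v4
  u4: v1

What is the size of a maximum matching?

3

Unit-capacity flow: source→left, listed edges, right→sink; max matching = max flow.
Augmenting path u1→v1 (+1); matched 1.
Augmenting path u3→v3 (+1); matched 2.
Augmenting path u2→v1→u1→v2 (+1); matched 3.
No augmenting path remains; maximum matching = 3.
König certificate: {u1, u3, v1} is a vertex cover of size 3 (every listed pair touches it), so no matching can be larger.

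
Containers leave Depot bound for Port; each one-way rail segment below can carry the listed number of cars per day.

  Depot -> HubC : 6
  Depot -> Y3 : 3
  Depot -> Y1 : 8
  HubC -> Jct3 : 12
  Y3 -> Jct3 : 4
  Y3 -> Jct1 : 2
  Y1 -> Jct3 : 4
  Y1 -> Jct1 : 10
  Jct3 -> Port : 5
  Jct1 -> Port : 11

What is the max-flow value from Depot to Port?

Augment Depot→HubC→Jct3→Port: bottleneck 5, flow now 5.
Augment Depot→Y3→Jct1→Port: bottleneck 2, flow now 7.
Augment Depot→Y1→Jct1→Port: bottleneck 8, flow now 15.
No augmenting path remains; maximum flow = 15.
In the residual graph, reachable from Depot: {Depot, HubC, Y3, Jct3}.
Min-cut edges: Depot→Y1 (8), Y3→Jct1 (2), Jct3→Port (5); capacity 8 + 2 + 5 = 15.
This cut is saturated, so no flow can exceed 15.

15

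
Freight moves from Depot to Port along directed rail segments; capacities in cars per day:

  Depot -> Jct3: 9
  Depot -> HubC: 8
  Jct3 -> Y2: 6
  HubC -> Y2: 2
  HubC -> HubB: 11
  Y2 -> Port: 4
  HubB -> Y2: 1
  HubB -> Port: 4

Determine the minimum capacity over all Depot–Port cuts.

Augment Depot→Jct3→Y2→Port: bottleneck 4, flow now 4.
Augment Depot→HubC→HubB→Port: bottleneck 4, flow now 8.
No augmenting path remains; maximum flow = 8.
By max-flow min-cut, the minimum cut capacity equals the max flow.
In the residual graph, reachable from Depot: {Depot, Jct3, HubC, Y2, HubB}.
Min-cut edges: Y2→Port (4), HubB→Port (4); capacity 4 + 4 = 8.

8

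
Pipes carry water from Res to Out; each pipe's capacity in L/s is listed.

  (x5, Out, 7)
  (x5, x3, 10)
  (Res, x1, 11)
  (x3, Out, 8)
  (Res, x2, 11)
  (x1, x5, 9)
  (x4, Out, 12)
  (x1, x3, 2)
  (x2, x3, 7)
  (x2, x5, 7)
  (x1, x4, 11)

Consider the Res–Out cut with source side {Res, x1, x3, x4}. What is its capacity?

40

Edges leaving {Res, x1, x3, x4}: Res→x2 (11), x1→x5 (9), x3→Out (8), x4→Out (12).
Cut capacity = 11 + 9 + 8 + 12 = 40.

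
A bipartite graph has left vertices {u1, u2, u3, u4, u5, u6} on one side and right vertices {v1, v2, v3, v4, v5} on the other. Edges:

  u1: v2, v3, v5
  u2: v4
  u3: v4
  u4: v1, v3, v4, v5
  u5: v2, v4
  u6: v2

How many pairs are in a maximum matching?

4

Unit-capacity flow: source→left, listed edges, right→sink; max matching = max flow.
Augmenting path u1→v2 (+1); matched 1.
Augmenting path u2→v4 (+1); matched 2.
Augmenting path u4→v1 (+1); matched 3.
Augmenting path u5→v2→u1→v3 (+1); matched 4.
No augmenting path remains; maximum matching = 4.
König certificate: {u1, u4, v2, v4} is a vertex cover of size 4 (every listed pair touches it), so no matching can be larger.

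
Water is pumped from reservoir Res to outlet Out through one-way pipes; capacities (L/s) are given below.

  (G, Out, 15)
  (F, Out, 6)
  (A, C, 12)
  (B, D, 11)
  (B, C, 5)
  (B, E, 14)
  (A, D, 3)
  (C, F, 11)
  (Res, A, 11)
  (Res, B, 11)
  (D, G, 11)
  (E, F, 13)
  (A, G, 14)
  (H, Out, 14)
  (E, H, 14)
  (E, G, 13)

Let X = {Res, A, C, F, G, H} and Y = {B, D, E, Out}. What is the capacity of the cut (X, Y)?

49

Edges leaving {Res, A, C, F, G, H}: Res→B (11), A→D (3), F→Out (6), G→Out (15), H→Out (14).
Cut capacity = 11 + 3 + 6 + 15 + 14 = 49.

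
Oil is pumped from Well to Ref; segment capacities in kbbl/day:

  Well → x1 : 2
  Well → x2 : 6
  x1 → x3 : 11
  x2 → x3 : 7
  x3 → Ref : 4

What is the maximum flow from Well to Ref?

4

Augment Well→x1→x3→Ref: bottleneck 2, flow now 2.
Augment Well→x2→x3→Ref: bottleneck 2, flow now 4.
No augmenting path remains; maximum flow = 4.
In the residual graph, reachable from Well: {Well, x1, x2, x3}.
Min-cut edges: x3→Ref (4); capacity 4 = 4.
This cut is saturated, so no flow can exceed 4.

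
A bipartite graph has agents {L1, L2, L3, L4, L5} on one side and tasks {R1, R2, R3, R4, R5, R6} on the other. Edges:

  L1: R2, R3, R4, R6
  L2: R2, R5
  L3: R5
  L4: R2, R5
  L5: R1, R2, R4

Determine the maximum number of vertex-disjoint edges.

Unit-capacity flow: source→left, listed edges, right→sink; max matching = max flow.
Augmenting path L1→R2 (+1); matched 1.
Augmenting path L2→R5 (+1); matched 2.
Augmenting path L5→R1 (+1); matched 3.
Augmenting path L4→R2→L1→R3 (+1); matched 4.
No augmenting path remains; maximum matching = 4.
König certificate: {L1, L5, R2, R5} is a vertex cover of size 4 (every listed pair touches it), so no matching can be larger.

4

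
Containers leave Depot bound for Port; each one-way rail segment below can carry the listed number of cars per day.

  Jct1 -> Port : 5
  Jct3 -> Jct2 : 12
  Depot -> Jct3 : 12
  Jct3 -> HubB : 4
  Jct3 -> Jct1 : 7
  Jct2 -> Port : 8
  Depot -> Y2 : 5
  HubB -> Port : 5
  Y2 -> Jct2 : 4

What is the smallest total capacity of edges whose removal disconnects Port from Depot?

16

Augment Depot→Jct3→Jct2→Port: bottleneck 8, flow now 8.
Augment Depot→Jct3→HubB→Port: bottleneck 4, flow now 12.
Augment Depot→Y2→Jct2→Jct3→Jct1→Port: bottleneck 4, flow now 16. (uses reverse residual edge)
No augmenting path remains; maximum flow = 16.
By max-flow min-cut, the minimum cut capacity equals the max flow.
In the residual graph, reachable from Depot: {Depot, Y2}.
Min-cut edges: Depot→Jct3 (12), Y2→Jct2 (4); capacity 12 + 4 = 16.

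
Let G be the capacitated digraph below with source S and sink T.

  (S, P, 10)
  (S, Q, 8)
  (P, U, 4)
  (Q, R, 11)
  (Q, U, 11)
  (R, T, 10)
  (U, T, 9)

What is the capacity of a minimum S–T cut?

Augment S→P→U→T: bottleneck 4, flow now 4.
Augment S→Q→R→T: bottleneck 8, flow now 12.
No augmenting path remains; maximum flow = 12.
By max-flow min-cut, the minimum cut capacity equals the max flow.
In the residual graph, reachable from S: {S, P}.
Min-cut edges: S→Q (8), P→U (4); capacity 8 + 4 = 12.

12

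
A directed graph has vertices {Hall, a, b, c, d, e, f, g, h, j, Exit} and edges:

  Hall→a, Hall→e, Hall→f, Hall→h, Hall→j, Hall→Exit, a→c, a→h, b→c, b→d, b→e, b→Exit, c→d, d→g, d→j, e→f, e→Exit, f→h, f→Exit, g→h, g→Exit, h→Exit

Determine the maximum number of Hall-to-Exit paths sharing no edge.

5

Assign every edge capacity 1; by Menger, the answer equals the max flow.
Path Hall→Exit (+1); total 1.
Path Hall→e→Exit (+1); total 2.
Path Hall→f→Exit (+1); total 3.
Path Hall→h→Exit (+1); total 4.
Path Hall→a→c→d→g→Exit (+1); total 5.
No residual Hall→Exit path; max flow = 5.
Certifying cut of size 5: {Hall→Exit, Hall→a, Hall→e, Hall→f, Hall→h}.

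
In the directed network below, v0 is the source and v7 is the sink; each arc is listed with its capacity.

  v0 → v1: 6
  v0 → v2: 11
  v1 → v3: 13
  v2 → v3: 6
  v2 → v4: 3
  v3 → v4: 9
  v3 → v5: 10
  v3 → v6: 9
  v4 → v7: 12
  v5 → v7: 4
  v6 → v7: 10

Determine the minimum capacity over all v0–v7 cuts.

15

Augment v0→v2→v4→v7: bottleneck 3, flow now 3.
Augment v0→v1→v3→v4→v7: bottleneck 6, flow now 9.
Augment v0→v2→v3→v4→v7: bottleneck 3, flow now 12.
Augment v0→v2→v3→v5→v7: bottleneck 3, flow now 15.
No augmenting path remains; maximum flow = 15.
By max-flow min-cut, the minimum cut capacity equals the max flow.
In the residual graph, reachable from v0: {v0, v2}.
Min-cut edges: v0→v1 (6), v2→v3 (6), v2→v4 (3); capacity 6 + 6 + 3 = 15.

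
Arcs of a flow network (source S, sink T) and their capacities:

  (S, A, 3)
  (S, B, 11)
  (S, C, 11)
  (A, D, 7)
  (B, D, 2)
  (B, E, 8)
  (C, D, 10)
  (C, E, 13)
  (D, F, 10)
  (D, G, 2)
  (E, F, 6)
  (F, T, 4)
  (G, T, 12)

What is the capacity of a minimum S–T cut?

6

Augment S→A→D→F→T: bottleneck 3, flow now 3.
Augment S→B→D→F→T: bottleneck 1, flow now 4.
Augment S→B→D→G→T: bottleneck 1, flow now 5.
Augment S→C→D→G→T: bottleneck 1, flow now 6.
No augmenting path remains; maximum flow = 6.
By max-flow min-cut, the minimum cut capacity equals the max flow.
In the residual graph, reachable from S: {S, A, B, C, D, E, F}.
Min-cut edges: D→G (2), F→T (4); capacity 2 + 4 = 6.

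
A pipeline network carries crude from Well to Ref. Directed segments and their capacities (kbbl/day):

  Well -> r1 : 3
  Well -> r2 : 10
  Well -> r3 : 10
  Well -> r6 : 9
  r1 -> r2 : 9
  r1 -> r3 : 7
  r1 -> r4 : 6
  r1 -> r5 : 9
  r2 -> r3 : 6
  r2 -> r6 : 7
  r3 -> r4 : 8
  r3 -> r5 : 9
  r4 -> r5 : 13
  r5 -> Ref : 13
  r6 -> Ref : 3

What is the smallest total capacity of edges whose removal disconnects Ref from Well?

16

Augment Well→r6→Ref: bottleneck 3, flow now 3.
Augment Well→r1→r5→Ref: bottleneck 3, flow now 6.
Augment Well→r3→r5→Ref: bottleneck 9, flow now 15.
Augment Well→r3→r4→r5→Ref: bottleneck 1, flow now 16.
No augmenting path remains; maximum flow = 16.
By max-flow min-cut, the minimum cut capacity equals the max flow.
In the residual graph, reachable from Well: {Well, r1, r2, r3, r4, r5, r6}.
Min-cut edges: r5→Ref (13), r6→Ref (3); capacity 13 + 3 = 16.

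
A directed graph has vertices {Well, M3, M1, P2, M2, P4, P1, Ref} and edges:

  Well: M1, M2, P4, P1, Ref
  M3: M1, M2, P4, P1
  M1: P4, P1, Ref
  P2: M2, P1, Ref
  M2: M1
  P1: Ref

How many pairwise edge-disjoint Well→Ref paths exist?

Assign every edge capacity 1; by Menger, the answer equals the max flow.
Path Well→Ref (+1); total 1.
Path Well→M1→Ref (+1); total 2.
Path Well→P1→Ref (+1); total 3.
No residual Well→Ref path; max flow = 3.
Certifying cut of size 3: {M1→Ref, P1→Ref, Well→Ref}.

3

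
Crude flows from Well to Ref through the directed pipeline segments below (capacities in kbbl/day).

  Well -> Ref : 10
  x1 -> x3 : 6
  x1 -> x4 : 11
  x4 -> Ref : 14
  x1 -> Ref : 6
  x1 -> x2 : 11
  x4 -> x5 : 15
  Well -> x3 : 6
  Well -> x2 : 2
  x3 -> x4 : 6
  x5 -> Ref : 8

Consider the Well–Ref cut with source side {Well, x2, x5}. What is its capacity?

24

Edges leaving {Well, x2, x5}: Well→x3 (6), Well→Ref (10), x5→Ref (8).
Cut capacity = 6 + 10 + 8 = 24.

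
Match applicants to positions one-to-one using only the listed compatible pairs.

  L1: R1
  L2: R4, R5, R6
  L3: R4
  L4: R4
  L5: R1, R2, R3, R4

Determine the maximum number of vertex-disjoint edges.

4

Unit-capacity flow: source→left, listed edges, right→sink; max matching = max flow.
Augmenting path L1→R1 (+1); matched 1.
Augmenting path L2→R4 (+1); matched 2.
Augmenting path L5→R2 (+1); matched 3.
Augmenting path L3→R4→L2→R5 (+1); matched 4.
No augmenting path remains; maximum matching = 4.
König certificate: {L1, L2, L5, R4} is a vertex cover of size 4 (every listed pair touches it), so no matching can be larger.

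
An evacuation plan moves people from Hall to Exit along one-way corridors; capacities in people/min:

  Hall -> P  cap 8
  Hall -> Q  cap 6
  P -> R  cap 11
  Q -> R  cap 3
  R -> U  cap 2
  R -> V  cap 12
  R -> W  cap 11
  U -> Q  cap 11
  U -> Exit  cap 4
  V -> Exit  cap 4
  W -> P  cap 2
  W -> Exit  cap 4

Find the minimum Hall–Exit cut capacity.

10

Augment Hall→P→R→U→Exit: bottleneck 2, flow now 2.
Augment Hall→P→R→V→Exit: bottleneck 4, flow now 6.
Augment Hall→P→R→W→Exit: bottleneck 2, flow now 8.
Augment Hall→Q→R→W→Exit: bottleneck 2, flow now 10.
No augmenting path remains; maximum flow = 10.
By max-flow min-cut, the minimum cut capacity equals the max flow.
In the residual graph, reachable from Hall: {Hall, P, Q, R, V, W}.
Min-cut edges: R→U (2), V→Exit (4), W→Exit (4); capacity 2 + 4 + 4 = 10.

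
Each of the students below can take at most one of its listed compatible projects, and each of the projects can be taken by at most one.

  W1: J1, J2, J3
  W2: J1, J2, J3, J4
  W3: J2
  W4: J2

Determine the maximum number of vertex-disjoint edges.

3

Unit-capacity flow: source→left, listed edges, right→sink; max matching = max flow.
Augmenting path W1→J1 (+1); matched 1.
Augmenting path W2→J2 (+1); matched 2.
Augmenting path W3→J2→W2→J3 (+1); matched 3.
No augmenting path remains; maximum matching = 3.
König certificate: {W1, W2, J2} is a vertex cover of size 3 (every listed pair touches it), so no matching can be larger.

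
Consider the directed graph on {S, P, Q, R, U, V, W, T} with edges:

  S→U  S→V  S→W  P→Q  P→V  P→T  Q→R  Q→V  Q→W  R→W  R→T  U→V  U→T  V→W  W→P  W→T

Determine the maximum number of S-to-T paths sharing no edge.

3

Assign every edge capacity 1; by Menger, the answer equals the max flow.
Path S→U→T (+1); total 1.
Path S→W→T (+1); total 2.
Path S→V→W→P→T (+1); total 3.
No residual S→T path; max flow = 3.
Certifying cut of size 3: {S→U, S→V, S→W}.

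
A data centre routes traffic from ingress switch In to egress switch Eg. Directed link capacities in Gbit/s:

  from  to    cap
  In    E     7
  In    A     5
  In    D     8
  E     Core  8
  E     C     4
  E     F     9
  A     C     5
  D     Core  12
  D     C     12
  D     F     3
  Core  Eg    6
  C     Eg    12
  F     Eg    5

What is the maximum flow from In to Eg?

20

Augment In→E→Core→Eg: bottleneck 6, flow now 6.
Augment In→E→C→Eg: bottleneck 1, flow now 7.
Augment In→A→C→Eg: bottleneck 5, flow now 12.
Augment In→D→C→Eg: bottleneck 6, flow now 18.
Augment In→D→F→Eg: bottleneck 2, flow now 20.
No augmenting path remains; maximum flow = 20.
In the residual graph, reachable from In: {In}.
Min-cut edges: In→E (7), In→A (5), In→D (8); capacity 7 + 5 + 8 = 20.
This cut is saturated, so no flow can exceed 20.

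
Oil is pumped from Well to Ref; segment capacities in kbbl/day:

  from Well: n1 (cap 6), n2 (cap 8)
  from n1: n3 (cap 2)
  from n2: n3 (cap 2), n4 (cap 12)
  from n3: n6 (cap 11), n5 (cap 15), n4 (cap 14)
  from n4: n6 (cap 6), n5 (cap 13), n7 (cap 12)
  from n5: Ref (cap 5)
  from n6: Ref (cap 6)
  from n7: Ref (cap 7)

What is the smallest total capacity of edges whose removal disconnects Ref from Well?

10

Augment Well→n1→n3→n5→Ref: bottleneck 2, flow now 2.
Augment Well→n2→n3→n5→Ref: bottleneck 2, flow now 4.
Augment Well→n2→n4→n5→Ref: bottleneck 1, flow now 5.
Augment Well→n2→n4→n6→Ref: bottleneck 5, flow now 10.
No augmenting path remains; maximum flow = 10.
By max-flow min-cut, the minimum cut capacity equals the max flow.
In the residual graph, reachable from Well: {Well, n1}.
Min-cut edges: Well→n2 (8), n1→n3 (2); capacity 8 + 2 = 10.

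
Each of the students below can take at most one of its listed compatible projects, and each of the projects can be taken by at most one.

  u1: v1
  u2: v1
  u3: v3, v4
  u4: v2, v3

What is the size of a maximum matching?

Unit-capacity flow: source→left, listed edges, right→sink; max matching = max flow.
Augmenting path u1→v1 (+1); matched 1.
Augmenting path u3→v3 (+1); matched 2.
Augmenting path u4→v2 (+1); matched 3.
No augmenting path remains; maximum matching = 3.
König certificate: {u3, u4, v1} is a vertex cover of size 3 (every listed pair touches it), so no matching can be larger.

3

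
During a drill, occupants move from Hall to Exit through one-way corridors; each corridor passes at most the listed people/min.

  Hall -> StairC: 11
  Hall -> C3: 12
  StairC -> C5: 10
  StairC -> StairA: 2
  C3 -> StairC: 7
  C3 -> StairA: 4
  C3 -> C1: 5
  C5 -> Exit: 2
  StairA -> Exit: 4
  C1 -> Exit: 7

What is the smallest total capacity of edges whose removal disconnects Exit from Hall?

11

Augment Hall→StairC→C5→Exit: bottleneck 2, flow now 2.
Augment Hall→StairC→StairA→Exit: bottleneck 2, flow now 4.
Augment Hall→C3→StairA→Exit: bottleneck 2, flow now 6.
Augment Hall→C3→C1→Exit: bottleneck 5, flow now 11.
No augmenting path remains; maximum flow = 11.
By max-flow min-cut, the minimum cut capacity equals the max flow.
In the residual graph, reachable from Hall: {Hall, StairC, C3, C5, StairA}.
Min-cut edges: C3→C1 (5), C5→Exit (2), StairA→Exit (4); capacity 5 + 2 + 4 = 11.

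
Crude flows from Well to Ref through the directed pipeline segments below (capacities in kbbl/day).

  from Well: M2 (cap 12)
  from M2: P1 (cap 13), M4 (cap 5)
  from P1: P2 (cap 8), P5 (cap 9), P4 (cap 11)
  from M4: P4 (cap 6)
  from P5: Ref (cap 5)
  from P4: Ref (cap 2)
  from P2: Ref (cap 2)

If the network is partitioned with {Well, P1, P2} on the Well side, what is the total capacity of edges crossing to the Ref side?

Edges leaving {Well, P1, P2}: Well→M2 (12), P1→P5 (9), P1→P4 (11), P2→Ref (2).
Cut capacity = 12 + 9 + 11 + 2 = 34.

34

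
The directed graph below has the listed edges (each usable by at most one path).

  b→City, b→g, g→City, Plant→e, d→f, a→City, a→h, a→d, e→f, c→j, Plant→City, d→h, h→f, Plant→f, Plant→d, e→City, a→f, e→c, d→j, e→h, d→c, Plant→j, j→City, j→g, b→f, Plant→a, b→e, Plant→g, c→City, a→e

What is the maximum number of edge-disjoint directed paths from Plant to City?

Assign every edge capacity 1; by Menger, the answer equals the max flow.
Path Plant→City (+1); total 1.
Path Plant→a→City (+1); total 2.
Path Plant→e→City (+1); total 3.
Path Plant→g→City (+1); total 4.
Path Plant→j→City (+1); total 5.
Path Plant→d→c→City (+1); total 6.
No residual Plant→City path; max flow = 6.
Certifying cut of size 6: {Plant→City, Plant→a, Plant→d, Plant→e, Plant→g, Plant→j}.

6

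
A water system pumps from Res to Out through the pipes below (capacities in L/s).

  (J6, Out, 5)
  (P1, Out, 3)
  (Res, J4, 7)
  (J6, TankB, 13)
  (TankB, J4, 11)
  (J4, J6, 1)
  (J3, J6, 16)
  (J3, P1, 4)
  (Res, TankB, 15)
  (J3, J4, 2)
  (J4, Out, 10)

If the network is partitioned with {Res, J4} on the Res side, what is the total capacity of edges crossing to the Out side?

Edges leaving {Res, J4}: Res→TankB (15), J4→J6 (1), J4→Out (10).
Cut capacity = 15 + 1 + 10 = 26.

26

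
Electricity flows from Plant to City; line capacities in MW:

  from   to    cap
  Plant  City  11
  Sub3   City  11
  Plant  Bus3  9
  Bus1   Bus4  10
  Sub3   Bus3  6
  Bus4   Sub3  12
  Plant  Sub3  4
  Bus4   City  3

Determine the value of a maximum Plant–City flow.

15

Augment Plant→City: bottleneck 11, flow now 11.
Augment Plant→Sub3→City: bottleneck 4, flow now 15.
No augmenting path remains; maximum flow = 15.
In the residual graph, reachable from Plant: {Plant, Bus3}.
Min-cut edges: Plant→Sub3 (4), Plant→City (11); capacity 4 + 11 = 15.
This cut is saturated, so no flow can exceed 15.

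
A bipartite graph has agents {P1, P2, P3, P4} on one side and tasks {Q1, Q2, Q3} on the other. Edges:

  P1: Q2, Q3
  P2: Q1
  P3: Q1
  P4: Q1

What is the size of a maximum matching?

Unit-capacity flow: source→left, listed edges, right→sink; max matching = max flow.
Augmenting path P1→Q2 (+1); matched 1.
Augmenting path P2→Q1 (+1); matched 2.
No augmenting path remains; maximum matching = 2.
König certificate: {P1, Q1} is a vertex cover of size 2 (every listed pair touches it), so no matching can be larger.

2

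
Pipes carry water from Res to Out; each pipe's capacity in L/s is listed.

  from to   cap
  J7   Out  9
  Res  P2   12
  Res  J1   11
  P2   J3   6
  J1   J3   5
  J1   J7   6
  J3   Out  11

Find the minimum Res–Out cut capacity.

Augment Res→P2→J3→Out: bottleneck 6, flow now 6.
Augment Res→J1→J7→Out: bottleneck 6, flow now 12.
Augment Res→J1→J3→Out: bottleneck 5, flow now 17.
No augmenting path remains; maximum flow = 17.
By max-flow min-cut, the minimum cut capacity equals the max flow.
In the residual graph, reachable from Res: {Res, P2}.
Min-cut edges: Res→J1 (11), P2→J3 (6); capacity 11 + 6 = 17.

17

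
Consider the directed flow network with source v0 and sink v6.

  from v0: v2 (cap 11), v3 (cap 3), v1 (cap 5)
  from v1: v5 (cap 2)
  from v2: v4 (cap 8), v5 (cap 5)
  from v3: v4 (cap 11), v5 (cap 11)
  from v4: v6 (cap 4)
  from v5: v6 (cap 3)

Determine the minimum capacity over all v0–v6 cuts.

Augment v0→v1→v5→v6: bottleneck 2, flow now 2.
Augment v0→v2→v4→v6: bottleneck 4, flow now 6.
Augment v0→v2→v5→v6: bottleneck 1, flow now 7.
No augmenting path remains; maximum flow = 7.
By max-flow min-cut, the minimum cut capacity equals the max flow.
In the residual graph, reachable from v0: {v0, v1, v2, v3, v4, v5}.
Min-cut edges: v4→v6 (4), v5→v6 (3); capacity 4 + 3 = 7.

7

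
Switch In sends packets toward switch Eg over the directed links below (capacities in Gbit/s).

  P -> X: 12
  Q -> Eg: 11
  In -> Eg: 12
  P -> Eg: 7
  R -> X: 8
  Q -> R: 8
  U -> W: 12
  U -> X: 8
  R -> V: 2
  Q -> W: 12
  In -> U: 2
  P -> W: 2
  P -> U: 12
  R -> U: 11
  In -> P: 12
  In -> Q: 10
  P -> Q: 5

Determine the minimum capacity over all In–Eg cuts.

Augment In→Eg: bottleneck 12, flow now 12.
Augment In→P→Eg: bottleneck 7, flow now 19.
Augment In→Q→Eg: bottleneck 10, flow now 29.
Augment In→P→Q→Eg: bottleneck 1, flow now 30.
No augmenting path remains; maximum flow = 30.
By max-flow min-cut, the minimum cut capacity equals the max flow.
In the residual graph, reachable from In: {In, P, Q, R, U, V, W, X}.
Min-cut edges: In→Eg (12), P→Eg (7), Q→Eg (11); capacity 12 + 7 + 11 = 30.

30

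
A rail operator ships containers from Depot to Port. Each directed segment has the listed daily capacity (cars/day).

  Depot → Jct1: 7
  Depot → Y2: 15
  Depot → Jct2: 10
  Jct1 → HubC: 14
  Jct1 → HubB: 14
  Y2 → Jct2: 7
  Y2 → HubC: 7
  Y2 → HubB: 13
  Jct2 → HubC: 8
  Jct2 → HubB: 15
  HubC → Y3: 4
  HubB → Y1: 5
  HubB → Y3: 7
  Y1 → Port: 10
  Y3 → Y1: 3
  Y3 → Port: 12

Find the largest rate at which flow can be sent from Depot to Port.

16

Augment Depot→Jct1→HubC→Y3→Port: bottleneck 4, flow now 4.
Augment Depot→Jct1→HubB→Y1→Port: bottleneck 3, flow now 7.
Augment Depot→Y2→HubB→Y1→Port: bottleneck 2, flow now 9.
Augment Depot→Y2→HubB→Y3→Port: bottleneck 7, flow now 16.
No augmenting path remains; maximum flow = 16.
In the residual graph, reachable from Depot: {Depot, Jct1, Y2, Jct2, HubC, HubB}.
Min-cut edges: HubC→Y3 (4), HubB→Y1 (5), HubB→Y3 (7); capacity 4 + 5 + 7 = 16.
This cut is saturated, so no flow can exceed 16.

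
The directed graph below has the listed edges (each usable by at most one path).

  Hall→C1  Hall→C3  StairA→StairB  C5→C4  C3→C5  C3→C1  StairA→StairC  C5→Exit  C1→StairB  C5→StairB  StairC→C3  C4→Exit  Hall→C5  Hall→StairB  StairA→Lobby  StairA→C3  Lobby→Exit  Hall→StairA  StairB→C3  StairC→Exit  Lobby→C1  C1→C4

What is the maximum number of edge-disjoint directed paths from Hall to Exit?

Assign every edge capacity 1; by Menger, the answer equals the max flow.
Path Hall→C5→Exit (+1); total 1.
Path Hall→StairA→StairC→Exit (+1); total 2.
Path Hall→C1→C4→Exit (+1); total 3.
No residual Hall→Exit path; max flow = 3.
Certifying cut of size 3: {C4→Exit, C5→Exit, Hall→StairA}.

3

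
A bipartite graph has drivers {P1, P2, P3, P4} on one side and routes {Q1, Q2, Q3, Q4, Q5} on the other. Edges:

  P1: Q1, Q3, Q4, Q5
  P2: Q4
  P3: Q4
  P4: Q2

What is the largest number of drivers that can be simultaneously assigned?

Unit-capacity flow: source→left, listed edges, right→sink; max matching = max flow.
Augmenting path P1→Q1 (+1); matched 1.
Augmenting path P2→Q4 (+1); matched 2.
Augmenting path P4→Q2 (+1); matched 3.
No augmenting path remains; maximum matching = 3.
König certificate: {P1, P4, Q4} is a vertex cover of size 3 (every listed pair touches it), so no matching can be larger.

3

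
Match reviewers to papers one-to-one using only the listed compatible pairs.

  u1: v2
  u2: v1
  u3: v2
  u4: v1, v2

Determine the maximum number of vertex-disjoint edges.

2

Unit-capacity flow: source→left, listed edges, right→sink; max matching = max flow.
Augmenting path u1→v2 (+1); matched 1.
Augmenting path u2→v1 (+1); matched 2.
No augmenting path remains; maximum matching = 2.
König certificate: {v1, v2} is a vertex cover of size 2 (every listed pair touches it), so no matching can be larger.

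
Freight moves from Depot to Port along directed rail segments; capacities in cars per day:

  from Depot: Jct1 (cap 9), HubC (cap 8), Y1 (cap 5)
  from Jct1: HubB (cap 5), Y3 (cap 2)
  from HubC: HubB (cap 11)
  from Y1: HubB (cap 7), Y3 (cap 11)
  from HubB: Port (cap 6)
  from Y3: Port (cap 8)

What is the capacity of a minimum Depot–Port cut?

13

Augment Depot→Jct1→HubB→Port: bottleneck 5, flow now 5.
Augment Depot→Jct1→Y3→Port: bottleneck 2, flow now 7.
Augment Depot→HubC→HubB→Port: bottleneck 1, flow now 8.
Augment Depot→Y1→Y3→Port: bottleneck 5, flow now 13.
No augmenting path remains; maximum flow = 13.
By max-flow min-cut, the minimum cut capacity equals the max flow.
In the residual graph, reachable from Depot: {Depot, Jct1, HubC, HubB}.
Min-cut edges: Depot→Y1 (5), Jct1→Y3 (2), HubB→Port (6); capacity 5 + 2 + 6 = 13.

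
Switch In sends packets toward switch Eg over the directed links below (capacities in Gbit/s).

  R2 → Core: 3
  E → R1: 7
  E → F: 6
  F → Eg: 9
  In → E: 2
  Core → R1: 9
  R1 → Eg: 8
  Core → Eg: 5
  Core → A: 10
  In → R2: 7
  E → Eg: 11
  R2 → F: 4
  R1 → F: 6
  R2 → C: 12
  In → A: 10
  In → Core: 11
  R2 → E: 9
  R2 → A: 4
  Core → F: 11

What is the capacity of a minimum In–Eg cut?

20

Augment In→Core→Eg: bottleneck 5, flow now 5.
Augment In→E→Eg: bottleneck 2, flow now 7.
Augment In→Core→R1→Eg: bottleneck 6, flow now 13.
Augment In→R2→E→Eg: bottleneck 7, flow now 20.
No augmenting path remains; maximum flow = 20.
By max-flow min-cut, the minimum cut capacity equals the max flow.
In the residual graph, reachable from In: {In, A}.
Min-cut edges: In→Core (11), In→R2 (7), In→E (2); capacity 11 + 7 + 2 = 20.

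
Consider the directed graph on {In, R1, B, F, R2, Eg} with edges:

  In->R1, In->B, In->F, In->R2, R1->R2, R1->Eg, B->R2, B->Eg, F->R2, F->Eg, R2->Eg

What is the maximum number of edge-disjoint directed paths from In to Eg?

Assign every edge capacity 1; by Menger, the answer equals the max flow.
Path In→R1→Eg (+1); total 1.
Path In→B→Eg (+1); total 2.
Path In→F→Eg (+1); total 3.
Path In→R2→Eg (+1); total 4.
No residual In→Eg path; max flow = 4.
Certifying cut of size 4: {In→B, In→F, In→R1, In→R2}.

4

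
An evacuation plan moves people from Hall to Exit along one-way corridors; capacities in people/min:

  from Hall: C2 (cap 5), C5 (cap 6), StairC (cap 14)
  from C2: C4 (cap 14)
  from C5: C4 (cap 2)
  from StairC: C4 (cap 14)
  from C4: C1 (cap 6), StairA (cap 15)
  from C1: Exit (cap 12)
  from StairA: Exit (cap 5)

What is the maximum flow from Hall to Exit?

Augment Hall→C2→C4→C1→Exit: bottleneck 5, flow now 5.
Augment Hall→C5→C4→C1→Exit: bottleneck 1, flow now 6.
Augment Hall→C5→C4→StairA→Exit: bottleneck 1, flow now 7.
Augment Hall→StairC→C4→StairA→Exit: bottleneck 4, flow now 11.
No augmenting path remains; maximum flow = 11.
In the residual graph, reachable from Hall: {Hall, C2, C5, StairC, C4, StairA}.
Min-cut edges: C4→C1 (6), StairA→Exit (5); capacity 6 + 5 = 11.
This cut is saturated, so no flow can exceed 11.

11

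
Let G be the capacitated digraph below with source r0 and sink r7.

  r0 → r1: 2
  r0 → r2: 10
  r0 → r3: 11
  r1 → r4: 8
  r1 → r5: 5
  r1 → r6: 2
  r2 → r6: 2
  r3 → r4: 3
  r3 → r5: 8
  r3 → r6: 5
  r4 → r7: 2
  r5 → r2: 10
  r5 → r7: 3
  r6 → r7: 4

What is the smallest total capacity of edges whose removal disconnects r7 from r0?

Augment r0→r1→r4→r7: bottleneck 2, flow now 2.
Augment r0→r2→r6→r7: bottleneck 2, flow now 4.
Augment r0→r3→r5→r7: bottleneck 3, flow now 7.
Augment r0→r3→r6→r7: bottleneck 2, flow now 9.
No augmenting path remains; maximum flow = 9.
By max-flow min-cut, the minimum cut capacity equals the max flow.
In the residual graph, reachable from r0: {r0, r1, r2, r3, r4, r5, r6}.
Min-cut edges: r4→r7 (2), r5→r7 (3), r6→r7 (4); capacity 2 + 3 + 4 = 9.

9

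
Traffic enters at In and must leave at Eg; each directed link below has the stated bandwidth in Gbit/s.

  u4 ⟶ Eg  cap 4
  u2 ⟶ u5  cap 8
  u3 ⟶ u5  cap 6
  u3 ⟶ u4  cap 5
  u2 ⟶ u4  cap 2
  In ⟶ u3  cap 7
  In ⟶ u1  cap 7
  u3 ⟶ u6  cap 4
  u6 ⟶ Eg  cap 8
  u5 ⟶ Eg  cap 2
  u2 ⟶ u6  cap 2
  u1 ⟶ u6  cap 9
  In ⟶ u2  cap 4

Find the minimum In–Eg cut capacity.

14

Augment In→u1→u6→Eg: bottleneck 7, flow now 7.
Augment In→u2→u4→Eg: bottleneck 2, flow now 9.
Augment In→u2→u5→Eg: bottleneck 2, flow now 11.
Augment In→u3→u4→Eg: bottleneck 2, flow now 13.
Augment In→u3→u6→Eg: bottleneck 1, flow now 14.
No augmenting path remains; maximum flow = 14.
By max-flow min-cut, the minimum cut capacity equals the max flow.
In the residual graph, reachable from In: {In, u1, u2, u3, u4, u5, u6}.
Min-cut edges: u4→Eg (4), u5→Eg (2), u6→Eg (8); capacity 4 + 2 + 8 = 14.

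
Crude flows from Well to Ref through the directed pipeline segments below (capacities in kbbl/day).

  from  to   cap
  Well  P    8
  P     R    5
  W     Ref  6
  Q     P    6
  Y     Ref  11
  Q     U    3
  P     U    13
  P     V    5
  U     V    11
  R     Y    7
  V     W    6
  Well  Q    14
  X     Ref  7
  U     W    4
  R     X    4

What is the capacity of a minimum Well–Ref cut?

Augment Well→P→R→X→Ref: bottleneck 4, flow now 4.
Augment Well→P→R→Y→Ref: bottleneck 1, flow now 5.
Augment Well→P→U→W→Ref: bottleneck 3, flow now 8.
Augment Well→Q→U→W→Ref: bottleneck 1, flow now 9.
Augment Well→Q→P→V→W→Ref: bottleneck 2, flow now 11.
No augmenting path remains; maximum flow = 11.
By max-flow min-cut, the minimum cut capacity equals the max flow.
In the residual graph, reachable from Well: {Well, P, Q, U, V, W}.
Min-cut edges: P→R (5), W→Ref (6); capacity 5 + 6 = 11.

11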